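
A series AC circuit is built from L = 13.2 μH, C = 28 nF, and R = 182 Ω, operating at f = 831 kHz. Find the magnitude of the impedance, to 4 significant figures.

ω = 2πf = 5.221e+06 rad/s
X_L = ωL = 68.92 Ω
X_C = 1/(ωC) = 6.840 Ω
Net reactance X = X_L − X_C = 62.08 Ω
Z = 182.0 + j62.08 Ω
|Z| = √(182.0² + 62.08²) = 192.3 Ω

192.3 Ω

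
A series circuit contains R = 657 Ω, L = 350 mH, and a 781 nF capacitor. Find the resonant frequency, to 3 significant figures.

304 Hz

ω₀ = 1/√(LC) = 1/√(0.35 × 7.81e-07) = 1913 rad/s
f₀ = ω₀/(2π) = 304 Hz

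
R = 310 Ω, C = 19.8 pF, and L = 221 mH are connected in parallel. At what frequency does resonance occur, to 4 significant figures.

76.08 kHz

ω₀ = 1/√(LC) = 1/√(0.221 × 1.98e-11) = 478000 rad/s
f₀ = ω₀/(2π) = 76.08 kHz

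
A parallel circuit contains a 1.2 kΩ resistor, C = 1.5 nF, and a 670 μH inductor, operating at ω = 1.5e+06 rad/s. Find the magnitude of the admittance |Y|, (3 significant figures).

1.51 mS

X_L = ωL = 1000 Ω
X_C = 1/(ωC) = 444 Ω
Parallel: admittances add. Y = 1/R + 1/(jωL) + jωC
Y = (0.000833 + j0.00125) S
|Y| = 0.00151 S → |Z| = 1/|Y| = 664 Ω, ∠Z = −∠Y = -56.4°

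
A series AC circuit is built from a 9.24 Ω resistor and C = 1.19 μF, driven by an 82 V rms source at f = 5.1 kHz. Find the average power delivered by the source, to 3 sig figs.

80.4 W

ω = 2πf = 32040 rad/s
X_C = 1/(ωC) = 26.2 Ω
Z = 9.24 − j26.2 Ω
|Z| = √(9.24² + 26.2²) = 27.8 Ω
∠Z = arctan(-26.2/9.24) = -70.6°
I = V/|Z| = 2.95 A
P = VI cos φ = 82 × 2.95 × cos(-70.6°) = 80.4 W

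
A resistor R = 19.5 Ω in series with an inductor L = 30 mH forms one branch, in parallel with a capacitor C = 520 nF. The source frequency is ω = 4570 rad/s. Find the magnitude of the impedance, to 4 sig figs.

X_L = ωL = 137.1 Ω
X_C = 1/(ωC) = 420.8 Ω
Branch 1 (R+jX_L): Z₁ = 19.50 + j137.1 Ω, |Z₁| = 138.5 Ω
Branch 2 (−jX_C): Z₂ = −j420.8 Ω
Parallel: Z = Z₁Z₂/(Z₁+Z₂), |Z| = 204.9 Ω, ∠Z = 77.97°

204.9 Ω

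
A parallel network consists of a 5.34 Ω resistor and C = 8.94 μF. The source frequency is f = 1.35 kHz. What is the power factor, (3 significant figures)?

ω = 2πf = 8482 rad/s
X_C = 1/(ωC) = 13.2 Ω
Parallel: admittances add. Y = 1/R + jωC
Y = (0.187 + j0.0758) S
|Y| = 0.202 S → |Z| = 1/|Y| = 4.95 Ω, ∠Z = −∠Y = -22.0°
cos φ = cos(-22.0°) = 0.927

0.927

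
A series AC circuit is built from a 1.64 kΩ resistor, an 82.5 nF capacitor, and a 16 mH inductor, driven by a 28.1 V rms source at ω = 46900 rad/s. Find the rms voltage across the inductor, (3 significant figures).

12.3 V

X_L = ωL = 750 Ω
X_C = 1/(ωC) = 258 Ω
Net reactance X = X_L − X_C = 492 Ω
Z = 1640 + j492 Ω
|Z| = √(1640² + 492²) = 1710 Ω
I = V/|Z| = 16.4 mA
V_L = I·|Z_L| = 0.0164 × 750 = 12.3 V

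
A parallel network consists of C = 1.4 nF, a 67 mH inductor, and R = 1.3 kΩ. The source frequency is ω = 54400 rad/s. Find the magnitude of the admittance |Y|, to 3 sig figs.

794 μS

X_L = ωL = 3640 Ω
X_C = 1/(ωC) = 13100 Ω
Parallel: admittances add. Y = 1/R + 1/(jωL) + jωC
Y = (0.000769 − j0.000198) S
|Y| = 0.000794 S → |Z| = 1/|Y| = 1260 Ω, ∠Z = −∠Y = 14.4°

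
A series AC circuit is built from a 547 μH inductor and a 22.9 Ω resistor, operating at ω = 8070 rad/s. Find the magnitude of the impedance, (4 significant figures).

X_L = ωL = 4.414 Ω
Z = 22.90 + j4.414 Ω
|Z| = √(22.90² + 4.414²) = 23.32 Ω

23.32 Ω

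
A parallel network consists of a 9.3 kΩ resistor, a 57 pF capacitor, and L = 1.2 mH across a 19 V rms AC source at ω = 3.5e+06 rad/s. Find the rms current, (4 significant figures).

X_L = ωL = 4200 Ω
X_C = 1/(ωC) = 5013 Ω
Parallel: admittances add. Y = 1/R + 1/(jωL) + jωC
Y = (0.0001075 − j3.86e-05) S
|Y| = 0.0001142 S → |Z| = 1/|Y| = 8753 Ω, ∠Z = −∠Y = 19.74°
I = V/|Z| = 19/8753 = 2.171 mA

2.171 mA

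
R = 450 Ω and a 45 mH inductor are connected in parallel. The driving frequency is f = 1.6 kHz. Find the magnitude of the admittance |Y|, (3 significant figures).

3.13 mS

ω = 2πf = 10050 rad/s
X_L = ωL = 452 Ω
Parallel: admittances add. Y = 1/R + 1/(jωL)
Y = (0.00222 − j0.00221) S
|Y| = 0.00313 S → |Z| = 1/|Y| = 319 Ω, ∠Z = −∠Y = 44.8°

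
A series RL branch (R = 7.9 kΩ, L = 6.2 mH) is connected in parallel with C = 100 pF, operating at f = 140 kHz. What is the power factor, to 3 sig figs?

0.948

ω = 2πf = 879600 rad/s
X_L = ωL = 5450 Ω
X_C = 1/(ωC) = 11400 Ω
Branch 1 (R+jX_L): Z₁ = 7900 + j5450 Ω, |Z₁| = 9600 Ω
Branch 2 (−jX_C): Z₂ = −j11400 Ω
Parallel: Z = Z₁Z₂/(Z₁+Z₂), |Z| = 11100 Ω, ∠Z = -18.6°
cos φ = cos(-18.6°) = 0.948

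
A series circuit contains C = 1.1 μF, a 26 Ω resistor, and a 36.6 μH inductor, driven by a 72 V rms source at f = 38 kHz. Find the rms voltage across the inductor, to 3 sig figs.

ω = 2πf = 238800 rad/s
X_L = ωL = 8.74 Ω
X_C = 1/(ωC) = 3.81 Ω
Net reactance X = X_L − X_C = 4.93 Ω
Z = 26.0 + j4.93 Ω
|Z| = √(26.0² + 4.93²) = 26.5 Ω
I = V/|Z| = 2.72 A
V_L = I·|Z_L| = 2.72 × 8.74 = 23.8 V

23.8 V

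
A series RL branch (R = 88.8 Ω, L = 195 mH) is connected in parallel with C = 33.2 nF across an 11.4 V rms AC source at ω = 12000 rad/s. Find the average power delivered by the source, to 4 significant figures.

X_L = ωL = 2340 Ω
X_C = 1/(ωC) = 2510 Ω
Branch 1 (R+jX_L): Z₁ = 88.80 + j2340 Ω, |Z₁| = 2342 Ω
Branch 2 (−jX_C): Z₂ = −j2510 Ω
Parallel: Z = Z₁Z₂/(Z₁+Z₂), |Z| = 30640 Ω, ∠Z = 60.25°
I = V/|Z| = 372.1 μA
P = VI cos φ = 11.4 × 0.0003721 × cos(60.25°) = 2.105 mW

2.105 mW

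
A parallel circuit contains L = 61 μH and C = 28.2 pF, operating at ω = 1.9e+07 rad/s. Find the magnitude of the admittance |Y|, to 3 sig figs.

327 μS

X_L = ωL = 1160 Ω
X_C = 1/(ωC) = 1870 Ω
Parallel: admittances add. Y = 1/(jωL) + jωC
Y = (0 − j0.000327) S
|Y| = 0.000327 S → |Z| = 1/|Y| = 3060 Ω, ∠Z = −∠Y = 90.0°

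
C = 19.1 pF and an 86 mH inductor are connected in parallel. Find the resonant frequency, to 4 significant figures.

ω₀ = 1/√(LC) = 1/√(0.086 × 1.91e-11) = 780300 rad/s
f₀ = ω₀/(2π) = 124.2 kHz

124.2 kHz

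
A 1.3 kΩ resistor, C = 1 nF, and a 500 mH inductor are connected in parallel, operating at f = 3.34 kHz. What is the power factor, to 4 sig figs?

0.9954

ω = 2πf = 20990 rad/s
X_L = ωL = 10490 Ω
X_C = 1/(ωC) = 47650 Ω
Parallel: admittances add. Y = 1/R + 1/(jωL) + jωC
Y = (0.0007692 − j7.432e-05) S
|Y| = 0.0007728 S → |Z| = 1/|Y| = 1294 Ω, ∠Z = −∠Y = 5.518°
cos φ = cos(5.518°) = 0.9954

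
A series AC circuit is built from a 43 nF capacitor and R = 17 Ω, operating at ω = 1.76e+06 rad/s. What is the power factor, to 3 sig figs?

0.790

X_C = 1/(ωC) = 13.2 Ω
Z = 17.0 − j13.2 Ω
|Z| = √(17.0² + 13.2²) = 21.5 Ω
∠Z = arctan(-13.2/17.0) = -37.9°
cos φ = cos(-37.9°) = 0.790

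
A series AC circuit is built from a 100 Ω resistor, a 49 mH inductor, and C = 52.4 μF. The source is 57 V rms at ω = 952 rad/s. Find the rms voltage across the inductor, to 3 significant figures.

X_L = ωL = 46.6 Ω
X_C = 1/(ωC) = 20.0 Ω
Net reactance X = X_L − X_C = 26.6 Ω
Z = 100 + j26.6 Ω
|Z| = √(100² + 26.6²) = 103 Ω
I = V/|Z| = 551 mA
V_L = I·|Z_L| = 0.551 × 46.6 = 25.7 V

25.7 V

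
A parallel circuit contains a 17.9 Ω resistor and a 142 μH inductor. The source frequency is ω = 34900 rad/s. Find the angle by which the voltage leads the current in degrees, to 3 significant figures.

74.5°

X_L = ωL = 4.96 Ω
Parallel: admittances add. Y = 1/R + 1/(jωL)
Y = (0.0559 − j0.202) S
|Y| = 0.209 S → |Z| = 1/|Y| = 4.78 Ω, ∠Z = −∠Y = 74.5°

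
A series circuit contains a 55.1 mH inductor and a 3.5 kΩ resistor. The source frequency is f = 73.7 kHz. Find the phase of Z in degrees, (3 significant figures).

ω = 2πf = 463100 rad/s
X_L = ωL = 25500 Ω
Z = 3500 + j25500 Ω
|Z| = √(3500² + 25500²) = 25800 Ω
∠Z = arctan(25500/3500) = 82.2°

82.2°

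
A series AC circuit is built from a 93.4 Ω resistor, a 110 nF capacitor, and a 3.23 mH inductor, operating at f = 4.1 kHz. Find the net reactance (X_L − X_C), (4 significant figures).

ω = 2πf = 25760 rad/s
X_L = ωL = 83.21 Ω
X_C = 1/(ωC) = 352.9 Ω
X = 83.21 − 352.9 = -269.7 Ω

-269.7 Ω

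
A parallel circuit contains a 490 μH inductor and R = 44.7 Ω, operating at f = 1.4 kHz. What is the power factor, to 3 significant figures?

ω = 2πf = 8796 rad/s
X_L = ωL = 4.31 Ω
Parallel: admittances add. Y = 1/R + 1/(jωL)
Y = (0.0224 − j0.232) S
|Y| = 0.233 S → |Z| = 1/|Y| = 4.29 Ω, ∠Z = −∠Y = 84.5°
cos φ = cos(84.5°) = 0.0960

0.0960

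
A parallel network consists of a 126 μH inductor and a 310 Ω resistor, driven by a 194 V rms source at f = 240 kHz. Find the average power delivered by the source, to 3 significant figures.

121 W

ω = 2πf = 1.508e+06 rad/s
X_L = ωL = 190 Ω
Parallel: admittances add. Y = 1/R + 1/(jωL)
Y = (0.00323 − j0.00526) S
|Y| = 0.00617 S → |Z| = 1/|Y| = 162 Ω, ∠Z = −∠Y = 58.5°
I = V/|Z| = 1.20 A
P = VI cos φ = 194 × 1.20 × cos(58.5°) = 121 W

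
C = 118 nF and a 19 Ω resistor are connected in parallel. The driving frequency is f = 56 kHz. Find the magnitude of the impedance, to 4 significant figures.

ω = 2πf = 351900 rad/s
X_C = 1/(ωC) = 24.09 Ω
Parallel: admittances add. Y = 1/R + jωC
Y = (0.05263 + j0.04152) S
|Y| = 0.06704 S → |Z| = 1/|Y| = 14.92 Ω, ∠Z = −∠Y = -38.27°

14.92 Ω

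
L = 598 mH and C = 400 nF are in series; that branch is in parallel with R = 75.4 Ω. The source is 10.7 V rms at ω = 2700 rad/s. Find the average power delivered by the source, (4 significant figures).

X_L = ωL = 1615 Ω
X_C = 1/(ωC) = 925.9 Ω
Branch 1: Z₁ = R = 75.40 Ω
Branch 2 (series LC): Z₂ = j(X_L − X_C) = j688.7 Ω
Parallel: Z = Z₁Z₂/(Z₁+Z₂), |Z| = 74.95 Ω, ∠Z = 6.248°
I = V/|Z| = 142.8 mA
P = VI cos φ = 10.7 × 0.1428 × cos(6.248°) = 1.518 W

1.518 W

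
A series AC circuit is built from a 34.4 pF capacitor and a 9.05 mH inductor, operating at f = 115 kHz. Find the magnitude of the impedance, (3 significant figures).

ω = 2πf = 722600 rad/s
X_L = ωL = 6540 Ω
X_C = 1/(ωC) = 40200 Ω
Net reactance X = X_L − X_C = -33700 Ω
Z = − j33700 Ω
|Z| = √(0² + 33700²) = 33700 Ω

33700 Ω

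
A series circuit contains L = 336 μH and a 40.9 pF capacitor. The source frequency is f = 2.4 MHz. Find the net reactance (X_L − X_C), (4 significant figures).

ω = 2πf = 1.508e+07 rad/s
X_L = ωL = 5067 Ω
X_C = 1/(ωC) = 1621 Ω
X = 5067 − 1621 = 3445 Ω

3445 Ω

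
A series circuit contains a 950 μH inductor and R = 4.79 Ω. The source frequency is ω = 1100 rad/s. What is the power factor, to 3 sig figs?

0.977

X_L = ωL = 1.04 Ω
Z = 4.79 + j1.04 Ω
|Z| = √(4.79² + 1.04²) = 4.90 Ω
∠Z = arctan(1.04/4.79) = 12.3°
cos φ = cos(12.3°) = 0.977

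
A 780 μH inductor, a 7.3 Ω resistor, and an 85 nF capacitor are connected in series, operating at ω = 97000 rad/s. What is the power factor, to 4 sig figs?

X_L = ωL = 75.66 Ω
X_C = 1/(ωC) = 121.3 Ω
Net reactance X = X_L − X_C = -45.63 Ω
Z = 7.300 − j45.63 Ω
|Z| = √(7.300² + 45.63²) = 46.21 Ω
∠Z = arctan(-45.63/7.300) = -80.91°
cos φ = cos(-80.91°) = 0.1580

0.1580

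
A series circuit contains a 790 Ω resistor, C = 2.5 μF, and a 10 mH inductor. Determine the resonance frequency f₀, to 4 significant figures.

1.007 kHz

ω₀ = 1/√(LC) = 1/√(0.01 × 2.5e-06) = 6325 rad/s
f₀ = ω₀/(2π) = 1.007 kHz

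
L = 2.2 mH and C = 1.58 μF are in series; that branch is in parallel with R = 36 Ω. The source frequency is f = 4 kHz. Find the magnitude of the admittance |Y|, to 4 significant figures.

43.30 mS

ω = 2πf = 25130 rad/s
X_L = ωL = 55.29 Ω
X_C = 1/(ωC) = 25.18 Ω
Branch 1: Z₁ = R = 36.00 Ω
Branch 2 (series LC): Z₂ = j(X_L − X_C) = j30.11 Ω
Parallel: Z = Z₁Z₂/(Z₁+Z₂), |Z| = 23.10 Ω, ∠Z = 50.09°
|Y| = 1/|Z| = 43.30 mS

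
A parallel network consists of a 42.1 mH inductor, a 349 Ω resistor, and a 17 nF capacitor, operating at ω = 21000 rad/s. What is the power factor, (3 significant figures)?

0.965

X_L = ωL = 884 Ω
X_C = 1/(ωC) = 2800 Ω
Parallel: admittances add. Y = 1/R + 1/(jωL) + jωC
Y = (0.00287 − j0.000774) S
|Y| = 0.00297 S → |Z| = 1/|Y| = 337 Ω, ∠Z = −∠Y = 15.1°
cos φ = cos(15.1°) = 0.965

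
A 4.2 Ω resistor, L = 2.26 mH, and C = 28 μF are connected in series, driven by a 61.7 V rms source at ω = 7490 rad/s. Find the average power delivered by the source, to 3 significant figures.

X_L = ωL = 16.9 Ω
X_C = 1/(ωC) = 4.77 Ω
Net reactance X = X_L − X_C = 12.2 Ω
Z = 4.20 + j12.2 Ω
|Z| = √(4.20² + 12.2²) = 12.9 Ω
∠Z = arctan(12.2/4.20) = 70.9°
I = V/|Z| = 4.80 A
P = VI cos φ = 61.7 × 4.80 × cos(70.9°) = 96.6 W

96.6 W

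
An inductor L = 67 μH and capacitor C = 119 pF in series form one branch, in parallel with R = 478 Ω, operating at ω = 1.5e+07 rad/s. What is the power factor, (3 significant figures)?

0.681

X_L = ωL = 1000 Ω
X_C = 1/(ωC) = 560 Ω
Branch 1: Z₁ = R = 478 Ω
Branch 2 (series LC): Z₂ = j(X_L − X_C) = j445 Ω
Parallel: Z = Z₁Z₂/(Z₁+Z₂), |Z| = 326 Ω, ∠Z = 47.1°
cos φ = cos(47.1°) = 0.681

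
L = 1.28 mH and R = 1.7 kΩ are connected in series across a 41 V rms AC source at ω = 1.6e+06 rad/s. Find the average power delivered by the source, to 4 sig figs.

403.4 mW

X_L = ωL = 2048 Ω
Z = 1700 + j2048 Ω
|Z| = √(1700² + 2048²) = 2662 Ω
∠Z = arctan(2048/1700) = 50.30°
I = V/|Z| = 15.40 mA
P = VI cos φ = 41 × 0.01540 × cos(50.30°) = 403.4 mW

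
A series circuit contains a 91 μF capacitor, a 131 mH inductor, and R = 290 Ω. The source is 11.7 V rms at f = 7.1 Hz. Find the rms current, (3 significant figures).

ω = 2πf = 44.61 rad/s
X_L = ωL = 5.84 Ω
X_C = 1/(ωC) = 246 Ω
Net reactance X = X_L − X_C = -240 Ω
Z = 290 − j240 Ω
|Z| = √(290² + 240²) = 377 Ω
I = V/|Z| = 11.7/377 = 31.1 mA

31.1 mA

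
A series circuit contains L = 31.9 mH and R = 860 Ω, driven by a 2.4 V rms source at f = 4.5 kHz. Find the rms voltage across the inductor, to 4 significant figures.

1.737 V

ω = 2πf = 28270 rad/s
X_L = ωL = 902.0 Ω
Z = 860.0 + j902.0 Ω
|Z| = √(860.0² + 902.0²) = 1246 Ω
I = V/|Z| = 1.926 mA
V_L = I·|Z_L| = 0.001926 × 902.0 = 1.737 V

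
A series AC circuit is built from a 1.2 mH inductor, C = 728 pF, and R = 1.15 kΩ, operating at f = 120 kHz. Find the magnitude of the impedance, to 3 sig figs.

ω = 2πf = 754000 rad/s
X_L = ωL = 905 Ω
X_C = 1/(ωC) = 1820 Ω
Net reactance X = X_L − X_C = -917 Ω
Z = 1150 − j917 Ω
|Z| = √(1150² + 917²) = 1470 Ω

1470 Ω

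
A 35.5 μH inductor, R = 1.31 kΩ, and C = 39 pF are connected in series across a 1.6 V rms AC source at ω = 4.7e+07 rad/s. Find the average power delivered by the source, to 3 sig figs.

1.13 mW

X_L = ωL = 1670 Ω
X_C = 1/(ωC) = 546 Ω
Net reactance X = X_L − X_C = 1120 Ω
Z = 1310 + j1120 Ω
|Z| = √(1310² + 1120²) = 1730 Ω
∠Z = arctan(1120/1310) = 40.6°
I = V/|Z| = 927 μA
P = VI cos φ = 1.6 × 0.000927 × cos(40.6°) = 1.13 mW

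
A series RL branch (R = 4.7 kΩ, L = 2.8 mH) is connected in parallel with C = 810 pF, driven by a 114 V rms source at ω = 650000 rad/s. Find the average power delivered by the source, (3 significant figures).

2.40 W

X_L = ωL = 1820 Ω
X_C = 1/(ωC) = 1900 Ω
Branch 1 (R+jX_L): Z₁ = 4700 + j1820 Ω, |Z₁| = 5040 Ω
Branch 2 (−jX_C): Z₂ = −j1900 Ω
Parallel: Z = Z₁Z₂/(Z₁+Z₂), |Z| = 2040 Ω, ∠Z = -67.9°
I = V/|Z| = 56.0 mA
P = VI cos φ = 114 × 0.0560 × cos(-67.9°) = 2.40 W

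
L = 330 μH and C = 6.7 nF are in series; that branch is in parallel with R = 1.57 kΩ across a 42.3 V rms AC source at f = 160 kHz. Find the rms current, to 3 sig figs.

ω = 2πf = 1.005e+06 rad/s
X_L = ωL = 332 Ω
X_C = 1/(ωC) = 148 Ω
Branch 1: Z₁ = R = 1570 Ω
Branch 2 (series LC): Z₂ = j(X_L − X_C) = j183 Ω
Parallel: Z = Z₁Z₂/(Z₁+Z₂), |Z| = 182 Ω, ∠Z = 83.3°
I = V/|Z| = 42.3/182 = 232 mA

232 mA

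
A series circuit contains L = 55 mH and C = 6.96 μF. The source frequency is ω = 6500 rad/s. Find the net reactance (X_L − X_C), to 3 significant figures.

X_L = ωL = 358 Ω
X_C = 1/(ωC) = 22.1 Ω
X = 358 − 22.1 = 335 Ω

335 Ω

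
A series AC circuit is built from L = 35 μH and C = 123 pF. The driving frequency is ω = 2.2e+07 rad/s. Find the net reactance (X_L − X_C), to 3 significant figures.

X_L = ωL = 770 Ω
X_C = 1/(ωC) = 370 Ω
X = 770 − 370 = 400 Ω

400 Ω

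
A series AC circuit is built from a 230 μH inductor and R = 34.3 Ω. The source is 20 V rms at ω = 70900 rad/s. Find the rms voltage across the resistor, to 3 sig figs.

X_L = ωL = 16.3 Ω
Z = 34.3 + j16.3 Ω
|Z| = √(34.3² + 16.3²) = 38.0 Ω
I = V/|Z| = 527 mA
V_R = I·|Z_R| = 0.527 × 34.3 = 18.1 V

18.1 V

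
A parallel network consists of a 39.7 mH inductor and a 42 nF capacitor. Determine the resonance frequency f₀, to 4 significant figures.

3.898 kHz

ω₀ = 1/√(LC) = 1/√(0.0397 × 4.2e-08) = 24490 rad/s
f₀ = ω₀/(2π) = 3.898 kHz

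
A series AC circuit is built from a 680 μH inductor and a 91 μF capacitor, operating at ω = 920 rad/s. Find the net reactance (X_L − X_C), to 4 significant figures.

X_L = ωL = 0.6256 Ω
X_C = 1/(ωC) = 11.94 Ω
X = 0.6256 − 11.94 = -11.32 Ω

-11.32 Ω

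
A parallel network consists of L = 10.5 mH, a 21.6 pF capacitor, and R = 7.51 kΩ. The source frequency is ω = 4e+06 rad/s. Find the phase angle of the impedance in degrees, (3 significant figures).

X_L = ωL = 42000 Ω
X_C = 1/(ωC) = 11600 Ω
Parallel: admittances add. Y = 1/R + 1/(jωL) + jωC
Y = (0.000133 + j6.26e-05) S
|Y| = 0.000147 S → |Z| = 1/|Y| = 6800 Ω, ∠Z = −∠Y = -25.2°

-25.2°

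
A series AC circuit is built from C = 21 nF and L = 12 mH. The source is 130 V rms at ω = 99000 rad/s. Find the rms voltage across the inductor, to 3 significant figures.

X_L = ωL = 1190 Ω
X_C = 1/(ωC) = 481 Ω
Net reactance X = X_L − X_C = 707 Ω
Z = j707 Ω
|Z| = √(0² + 707²) = 707 Ω
I = V/|Z| = 184 mA
V_L = I·|Z_L| = 0.184 × 1190 = 218 V

218 V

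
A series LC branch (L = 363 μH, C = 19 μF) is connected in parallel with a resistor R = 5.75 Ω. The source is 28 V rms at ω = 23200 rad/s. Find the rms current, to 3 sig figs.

X_L = ωL = 8.42 Ω
X_C = 1/(ωC) = 2.27 Ω
Branch 1: Z₁ = R = 5.75 Ω
Branch 2 (series LC): Z₂ = j(X_L − X_C) = j6.15 Ω
Parallel: Z = Z₁Z₂/(Z₁+Z₂), |Z| = 4.20 Ω, ∠Z = 43.1°
I = V/|Z| = 28/4.20 = 6.66 A

6.66 A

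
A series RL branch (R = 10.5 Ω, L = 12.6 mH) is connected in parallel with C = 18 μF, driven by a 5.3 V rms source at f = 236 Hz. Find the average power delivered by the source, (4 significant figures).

ω = 2πf = 1483 rad/s
X_L = ωL = 18.68 Ω
X_C = 1/(ωC) = 37.47 Ω
Branch 1 (R+jX_L): Z₁ = 10.50 + j18.68 Ω, |Z₁| = 21.43 Ω
Branch 2 (−jX_C): Z₂ = −j37.47 Ω
Parallel: Z = Z₁Z₂/(Z₁+Z₂), |Z| = 37.32 Ω, ∠Z = 31.46°
I = V/|Z| = 142.0 mA
P = VI cos φ = 5.3 × 0.1420 × cos(31.46°) = 642.1 mW

642.1 mW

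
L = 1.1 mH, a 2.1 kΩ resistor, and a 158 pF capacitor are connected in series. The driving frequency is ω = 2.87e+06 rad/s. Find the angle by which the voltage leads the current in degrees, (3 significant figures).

X_L = ωL = 3160 Ω
X_C = 1/(ωC) = 2210 Ω
Net reactance X = X_L − X_C = 952 Ω
Z = 2100 + j952 Ω
|Z| = √(2100² + 952²) = 2310 Ω
∠Z = arctan(952/2100) = 24.4°

24.4°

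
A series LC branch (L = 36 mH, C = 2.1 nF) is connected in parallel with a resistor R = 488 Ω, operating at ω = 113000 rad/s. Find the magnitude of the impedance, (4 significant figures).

X_L = ωL = 4068 Ω
X_C = 1/(ωC) = 4214 Ω
Branch 1: Z₁ = R = 488.0 Ω
Branch 2 (series LC): Z₂ = j(X_L − X_C) = −j146.1 Ω
Parallel: Z = Z₁Z₂/(Z₁+Z₂), |Z| = 139.9 Ω, ∠Z = -73.34°

139.9 Ω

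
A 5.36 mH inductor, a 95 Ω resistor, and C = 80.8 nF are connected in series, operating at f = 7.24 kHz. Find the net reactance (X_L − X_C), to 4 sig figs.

ω = 2πf = 45490 rad/s
X_L = ωL = 243.8 Ω
X_C = 1/(ωC) = 272.1 Ω
X = 243.8 − 272.1 = -28.24 Ω

-28.24 Ω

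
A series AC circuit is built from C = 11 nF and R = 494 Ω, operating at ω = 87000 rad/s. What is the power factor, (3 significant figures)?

X_C = 1/(ωC) = 1040 Ω
Z = 494 − j1040 Ω
|Z| = √(494² + 1040²) = 1160 Ω
∠Z = arctan(-1040/494) = -64.7°
cos φ = cos(-64.7°) = 0.427

0.427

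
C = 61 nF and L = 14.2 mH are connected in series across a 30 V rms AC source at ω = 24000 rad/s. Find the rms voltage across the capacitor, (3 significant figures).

59.9 V

X_L = ωL = 341 Ω
X_C = 1/(ωC) = 683 Ω
Net reactance X = X_L − X_C = -342 Ω
Z = − j342 Ω
|Z| = √(0² + 342²) = 342 Ω
I = V/|Z| = 87.7 mA
V_C = I·|Z_C| = 0.0877 × 683 = 59.9 V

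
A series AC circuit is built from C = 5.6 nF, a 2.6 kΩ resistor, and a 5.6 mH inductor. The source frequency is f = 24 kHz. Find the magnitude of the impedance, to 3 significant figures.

2620 Ω

ω = 2πf = 150800 rad/s
X_L = ωL = 844 Ω
X_C = 1/(ωC) = 1180 Ω
Net reactance X = X_L − X_C = -340 Ω
Z = 2600 − j340 Ω
|Z| = √(2600² + 340²) = 2620 Ω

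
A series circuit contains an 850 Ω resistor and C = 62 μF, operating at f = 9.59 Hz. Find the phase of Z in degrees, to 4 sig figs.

-17.48°

ω = 2πf = 60.26 rad/s
X_C = 1/(ωC) = 267.7 Ω
Z = 850.0 − j267.7 Ω
|Z| = √(850.0² + 267.7²) = 891.2 Ω
∠Z = arctan(-267.7/850.0) = -17.48°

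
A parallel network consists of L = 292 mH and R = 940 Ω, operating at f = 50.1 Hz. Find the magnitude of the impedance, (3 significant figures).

ω = 2πf = 314.8 rad/s
X_L = ωL = 91.9 Ω
Parallel: admittances add. Y = 1/R + 1/(jωL)
Y = (0.00106 − j0.0109) S
|Y| = 0.0109 S → |Z| = 1/|Y| = 91.5 Ω, ∠Z = −∠Y = 84.4°

91.5 Ω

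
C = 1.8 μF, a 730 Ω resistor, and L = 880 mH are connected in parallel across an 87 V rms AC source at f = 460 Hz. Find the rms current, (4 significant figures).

435.1 mA

ω = 2πf = 2890 rad/s
X_L = ωL = 2543 Ω
X_C = 1/(ωC) = 192.2 Ω
Parallel: admittances add. Y = 1/R + 1/(jωL) + jωC
Y = (0.001370 + j0.004809) S
|Y| = 0.005001 S → |Z| = 1/|Y| = 200.0 Ω, ∠Z = −∠Y = -74.10°
I = V/|Z| = 87/200.0 = 435.1 mA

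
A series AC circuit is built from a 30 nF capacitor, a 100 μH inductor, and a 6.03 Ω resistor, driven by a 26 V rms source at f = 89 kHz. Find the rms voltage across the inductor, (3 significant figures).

206 V

ω = 2πf = 559200 rad/s
X_L = ωL = 55.9 Ω
X_C = 1/(ωC) = 59.6 Ω
Net reactance X = X_L − X_C = -3.69 Ω
Z = 6.03 − j3.69 Ω
|Z| = √(6.03² + 3.69²) = 7.07 Ω
I = V/|Z| = 3.68 A
V_L = I·|Z_L| = 3.68 × 55.9 = 206 V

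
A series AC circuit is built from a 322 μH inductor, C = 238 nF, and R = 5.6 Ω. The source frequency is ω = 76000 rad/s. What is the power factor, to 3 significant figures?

0.179

X_L = ωL = 24.5 Ω
X_C = 1/(ωC) = 55.3 Ω
Net reactance X = X_L − X_C = -30.8 Ω
Z = 5.60 − j30.8 Ω
|Z| = √(5.60² + 30.8²) = 31.3 Ω
∠Z = arctan(-30.8/5.60) = -79.7°
cos φ = cos(-79.7°) = 0.179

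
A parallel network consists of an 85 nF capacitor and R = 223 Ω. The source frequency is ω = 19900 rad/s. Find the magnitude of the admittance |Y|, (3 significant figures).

X_C = 1/(ωC) = 591 Ω
Parallel: admittances add. Y = 1/R + jωC
Y = (0.00448 + j0.00169) S
|Y| = 0.00479 S → |Z| = 1/|Y| = 209 Ω, ∠Z = −∠Y = -20.7°

4.79 mS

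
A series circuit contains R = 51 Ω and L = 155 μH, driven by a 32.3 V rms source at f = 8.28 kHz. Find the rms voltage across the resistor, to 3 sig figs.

ω = 2πf = 52020 rad/s
X_L = ωL = 8.06 Ω
Z = 51.0 + j8.06 Ω
|Z| = √(51.0² + 8.06²) = 51.6 Ω
I = V/|Z| = 626 mA
V_R = I·|Z_R| = 0.626 × 51.0 = 31.9 V

31.9 V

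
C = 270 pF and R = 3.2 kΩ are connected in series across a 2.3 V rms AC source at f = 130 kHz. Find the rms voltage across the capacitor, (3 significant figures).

1.88 V

ω = 2πf = 816800 rad/s
X_C = 1/(ωC) = 4530 Ω
Z = 3200 − j4530 Ω
|Z| = √(3200² + 4530²) = 5550 Ω
I = V/|Z| = 414 μA
V_C = I·|Z_C| = 0.000414 × 4530 = 1.88 V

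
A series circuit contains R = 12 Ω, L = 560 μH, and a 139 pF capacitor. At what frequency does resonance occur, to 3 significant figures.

ω₀ = 1/√(LC) = 1/√(0.00056 × 1.39e-10) = 3.584e+06 rad/s
f₀ = ω₀/(2π) = 570 kHz

570 kHz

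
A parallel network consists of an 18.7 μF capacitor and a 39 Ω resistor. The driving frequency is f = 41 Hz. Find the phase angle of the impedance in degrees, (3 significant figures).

ω = 2πf = 257.6 rad/s
X_C = 1/(ωC) = 208 Ω
Parallel: admittances add. Y = 1/R + jωC
Y = (0.0256 + j0.00482) S
|Y| = 0.0261 S → |Z| = 1/|Y| = 38.3 Ω, ∠Z = −∠Y = -10.6°

-10.6°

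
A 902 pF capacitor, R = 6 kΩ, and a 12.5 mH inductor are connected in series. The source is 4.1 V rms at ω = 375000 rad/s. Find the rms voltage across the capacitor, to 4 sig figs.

1.941 V

X_L = ωL = 4688 Ω
X_C = 1/(ωC) = 2956 Ω
Net reactance X = X_L − X_C = 1731 Ω
Z = 6000 + j1731 Ω
|Z| = √(6000² + 1731²) = 6245 Ω
I = V/|Z| = 656.6 μA
V_C = I·|Z_C| = 0.0006566 × 2956 = 1.941 V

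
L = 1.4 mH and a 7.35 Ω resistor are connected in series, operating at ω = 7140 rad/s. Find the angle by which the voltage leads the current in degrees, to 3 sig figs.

X_L = ωL = 10.0 Ω
Z = 7.35 + j10.0 Ω
|Z| = √(7.35² + 10.0²) = 12.4 Ω
∠Z = arctan(10.0/7.35) = 53.7°

53.7°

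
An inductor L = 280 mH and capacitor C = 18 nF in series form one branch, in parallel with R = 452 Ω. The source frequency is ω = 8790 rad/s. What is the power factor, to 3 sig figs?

0.993

X_L = ωL = 2460 Ω
X_C = 1/(ωC) = 6320 Ω
Branch 1: Z₁ = R = 452 Ω
Branch 2 (series LC): Z₂ = j(X_L − X_C) = −j3860 Ω
Parallel: Z = Z₁Z₂/(Z₁+Z₂), |Z| = 449 Ω, ∠Z = -6.68°
cos φ = cos(-6.68°) = 0.993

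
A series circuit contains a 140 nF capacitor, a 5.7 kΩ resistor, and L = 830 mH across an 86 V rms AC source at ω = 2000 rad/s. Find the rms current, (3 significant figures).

14.3 mA

X_L = ωL = 1660 Ω
X_C = 1/(ωC) = 3570 Ω
Net reactance X = X_L − X_C = -1910 Ω
Z = 5700 − j1910 Ω
|Z| = √(5700² + 1910²) = 6010 Ω
I = V/|Z| = 86/6010 = 14.3 mA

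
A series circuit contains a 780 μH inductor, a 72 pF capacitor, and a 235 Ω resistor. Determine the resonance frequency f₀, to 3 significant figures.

672 kHz

ω₀ = 1/√(LC) = 1/√(0.00078 × 7.2e-11) = 4.22e+06 rad/s
f₀ = ω₀/(2π) = 672 kHz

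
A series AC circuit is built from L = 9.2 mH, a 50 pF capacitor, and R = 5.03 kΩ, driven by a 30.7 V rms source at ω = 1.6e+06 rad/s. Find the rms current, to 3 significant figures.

5.58 mA

X_L = ωL = 14700 Ω
X_C = 1/(ωC) = 12500 Ω
Net reactance X = X_L − X_C = 2220 Ω
Z = 5030 + j2220 Ω
|Z| = √(5030² + 2220²) = 5500 Ω
I = V/|Z| = 30.7/5500 = 5.58 mA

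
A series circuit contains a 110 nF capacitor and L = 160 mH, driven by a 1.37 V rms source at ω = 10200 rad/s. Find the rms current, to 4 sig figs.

X_L = ωL = 1632 Ω
X_C = 1/(ωC) = 891.3 Ω
Net reactance X = X_L − X_C = 740.7 Ω
Z = j740.7 Ω
|Z| = √(0² + 740.7²) = 740.7 Ω
I = V/|Z| = 1.37/740.7 = 1.850 mA

1.850 mA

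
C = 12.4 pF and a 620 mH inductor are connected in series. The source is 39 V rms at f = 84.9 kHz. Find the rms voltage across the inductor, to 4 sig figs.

71.84 V

ω = 2πf = 533400 rad/s
X_L = ωL = 330700 Ω
X_C = 1/(ωC) = 151200 Ω
Net reactance X = X_L − X_C = 179600 Ω
Z = j179600 Ω
|Z| = √(0² + 179600²) = 179600 Ω
I = V/|Z| = 217.2 μA
V_L = I·|Z_L| = 0.0002172 × 330700 = 71.84 V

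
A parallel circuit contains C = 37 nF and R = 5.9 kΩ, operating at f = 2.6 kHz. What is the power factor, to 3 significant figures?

ω = 2πf = 16340 rad/s
X_C = 1/(ωC) = 1650 Ω
Parallel: admittances add. Y = 1/R + jωC
Y = (0.000169 + j0.000604) S
|Y| = 0.000628 S → |Z| = 1/|Y| = 1590 Ω, ∠Z = −∠Y = -74.3°
cos φ = cos(-74.3°) = 0.270

0.270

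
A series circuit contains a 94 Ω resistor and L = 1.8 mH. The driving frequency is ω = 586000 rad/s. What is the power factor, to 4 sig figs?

0.08876

X_L = ωL = 1055 Ω
Z = 94.00 + j1055 Ω
|Z| = √(94.00² + 1055²) = 1059 Ω
∠Z = arctan(1055/94.00) = 84.91°
cos φ = cos(84.91°) = 0.08876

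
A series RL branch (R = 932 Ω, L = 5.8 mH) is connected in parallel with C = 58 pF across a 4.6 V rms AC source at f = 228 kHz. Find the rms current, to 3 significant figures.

ω = 2πf = 1.433e+06 rad/s
X_L = ωL = 8310 Ω
X_C = 1/(ωC) = 12000 Ω
Branch 1 (R+jX_L): Z₁ = 932 + j8310 Ω, |Z₁| = 8360 Ω
Branch 2 (−jX_C): Z₂ = −j12000 Ω
Parallel: Z = Z₁Z₂/(Z₁+Z₂), |Z| = 26200 Ω, ∠Z = 69.6°
I = V/|Z| = 4.6/26200 = 176 μA

176 μA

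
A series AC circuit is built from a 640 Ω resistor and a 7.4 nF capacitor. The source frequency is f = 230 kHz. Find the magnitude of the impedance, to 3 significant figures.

ω = 2πf = 1.445e+06 rad/s
X_C = 1/(ωC) = 93.5 Ω
Z = 640 − j93.5 Ω
|Z| = √(640² + 93.5²) = 647 Ω

647 Ω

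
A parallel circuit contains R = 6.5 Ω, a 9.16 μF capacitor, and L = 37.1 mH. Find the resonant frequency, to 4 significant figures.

ω₀ = 1/√(LC) = 1/√(0.0371 × 9.16e-06) = 1715 rad/s
f₀ = ω₀/(2π) = 273.0 Hz

273.0 Hz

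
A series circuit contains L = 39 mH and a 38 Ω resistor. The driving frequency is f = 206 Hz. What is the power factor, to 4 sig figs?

ω = 2πf = 1294 rad/s
X_L = ωL = 50.48 Ω
Z = 38.00 + j50.48 Ω
|Z| = √(38.00² + 50.48²) = 63.18 Ω
∠Z = arctan(50.48/38.00) = 53.03°
cos φ = cos(53.03°) = 0.6014

0.6014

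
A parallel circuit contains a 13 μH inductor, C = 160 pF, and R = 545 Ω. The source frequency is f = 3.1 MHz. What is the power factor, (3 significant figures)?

0.911

ω = 2πf = 1.948e+07 rad/s
X_L = ωL = 253 Ω
X_C = 1/(ωC) = 321 Ω
Parallel: admittances add. Y = 1/R + 1/(jωL) + jωC
Y = (0.00183 − j0.000833) S
|Y| = 0.00202 S → |Z| = 1/|Y| = 496 Ω, ∠Z = −∠Y = 24.4°
cos φ = cos(24.4°) = 0.911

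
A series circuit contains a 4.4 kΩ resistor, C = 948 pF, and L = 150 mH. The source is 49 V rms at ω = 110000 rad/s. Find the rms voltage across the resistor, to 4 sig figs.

X_L = ωL = 16500 Ω
X_C = 1/(ωC) = 9590 Ω
Net reactance X = X_L − X_C = 6910 Ω
Z = 4400 + j6910 Ω
|Z| = √(4400² + 6910²) = 8192 Ω
I = V/|Z| = 5.981 mA
V_R = I·|Z_R| = 0.005981 × 4400 = 26.32 V

26.32 V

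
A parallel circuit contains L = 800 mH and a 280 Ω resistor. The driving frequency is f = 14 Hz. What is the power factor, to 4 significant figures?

0.2437

ω = 2πf = 87.96 rad/s
X_L = ωL = 70.37 Ω
Parallel: admittances add. Y = 1/R + 1/(jωL)
Y = (0.003571 − j0.01421) S
|Y| = 0.01465 S → |Z| = 1/|Y| = 68.25 Ω, ∠Z = −∠Y = 75.89°
cos φ = cos(75.89°) = 0.2437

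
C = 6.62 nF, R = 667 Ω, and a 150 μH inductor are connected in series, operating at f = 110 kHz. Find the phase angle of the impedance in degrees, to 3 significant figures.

ω = 2πf = 691200 rad/s
X_L = ωL = 104 Ω
X_C = 1/(ωC) = 219 Ω
Net reactance X = X_L − X_C = -115 Ω
Z = 667 − j115 Ω
|Z| = √(667² + 115²) = 677 Ω
∠Z = arctan(-115/667) = -9.77°

-9.77°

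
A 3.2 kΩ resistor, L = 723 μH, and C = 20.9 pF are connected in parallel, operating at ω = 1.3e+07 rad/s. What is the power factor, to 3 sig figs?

0.884

X_L = ωL = 9400 Ω
X_C = 1/(ωC) = 3680 Ω
Parallel: admittances add. Y = 1/R + 1/(jωL) + jωC
Y = (0.000313 + j0.000165) S
|Y| = 0.000354 S → |Z| = 1/|Y| = 2830 Ω, ∠Z = −∠Y = -27.9°
cos φ = cos(-27.9°) = 0.884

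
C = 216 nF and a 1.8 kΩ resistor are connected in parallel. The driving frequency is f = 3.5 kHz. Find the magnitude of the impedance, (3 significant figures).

209 Ω

ω = 2πf = 21990 rad/s
X_C = 1/(ωC) = 211 Ω
Parallel: admittances add. Y = 1/R + jωC
Y = (0.000556 + j0.00475) S
|Y| = 0.00478 S → |Z| = 1/|Y| = 209 Ω, ∠Z = −∠Y = -83.3°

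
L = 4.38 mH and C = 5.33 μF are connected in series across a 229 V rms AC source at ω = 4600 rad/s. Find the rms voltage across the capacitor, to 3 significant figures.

X_L = ωL = 20.1 Ω
X_C = 1/(ωC) = 40.8 Ω
Net reactance X = X_L − X_C = -20.6 Ω
Z = − j20.6 Ω
|Z| = √(0² + 20.6²) = 20.6 Ω
I = V/|Z| = 11.1 A
V_C = I·|Z_C| = 11.1 × 40.8 = 453 V

453 V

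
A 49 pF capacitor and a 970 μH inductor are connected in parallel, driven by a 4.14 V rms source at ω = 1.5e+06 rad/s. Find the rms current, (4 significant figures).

X_L = ωL = 1455 Ω
X_C = 1/(ωC) = 13610 Ω
Parallel: admittances add. Y = 1/(jωL) + jωC
Y = (0 − j0.0006138) S
|Y| = 0.0006138 S → |Z| = 1/|Y| = 1629 Ω, ∠Z = −∠Y = 90.00°
I = V/|Z| = 4.14/1629 = 2.541 mA

2.541 mA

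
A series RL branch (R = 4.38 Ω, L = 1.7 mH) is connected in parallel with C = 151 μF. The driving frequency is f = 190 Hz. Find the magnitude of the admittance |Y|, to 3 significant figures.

ω = 2πf = 1194 rad/s
X_L = ωL = 2.03 Ω
X_C = 1/(ωC) = 5.55 Ω
Branch 1 (R+jX_L): Z₁ = 4.38 + j2.03 Ω, |Z₁| = 4.83 Ω
Branch 2 (−jX_C): Z₂ = −j5.55 Ω
Parallel: Z = Z₁Z₂/(Z₁+Z₂), |Z| = 4.77 Ω, ∠Z = -26.4°
|Y| = 1/|Z| = 210 mS

210 mS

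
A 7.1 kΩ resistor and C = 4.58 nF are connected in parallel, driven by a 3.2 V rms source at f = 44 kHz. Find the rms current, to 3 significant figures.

ω = 2πf = 276500 rad/s
X_C = 1/(ωC) = 790 Ω
Parallel: admittances add. Y = 1/R + jωC
Y = (0.000141 + j0.00127) S
|Y| = 0.00127 S → |Z| = 1/|Y| = 785 Ω, ∠Z = −∠Y = -83.7°
I = V/|Z| = 3.2/785 = 4.08 mA

4.08 mA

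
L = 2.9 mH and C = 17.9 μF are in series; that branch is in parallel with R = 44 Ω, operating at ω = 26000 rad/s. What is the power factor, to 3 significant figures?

0.857

X_L = ωL = 75.4 Ω
X_C = 1/(ωC) = 2.15 Ω
Branch 1: Z₁ = R = 44.0 Ω
Branch 2 (series LC): Z₂ = j(X_L − X_C) = j73.3 Ω
Parallel: Z = Z₁Z₂/(Z₁+Z₂), |Z| = 37.7 Ω, ∠Z = 31.0°
cos φ = cos(31.0°) = 0.857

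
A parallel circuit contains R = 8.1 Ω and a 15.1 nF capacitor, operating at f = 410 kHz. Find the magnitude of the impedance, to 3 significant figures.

ω = 2πf = 2.576e+06 rad/s
X_C = 1/(ωC) = 25.7 Ω
Parallel: admittances add. Y = 1/R + jωC
Y = (0.123 + j0.0389) S
|Y| = 0.129 S → |Z| = 1/|Y| = 7.73 Ω, ∠Z = −∠Y = -17.5°

7.73 Ω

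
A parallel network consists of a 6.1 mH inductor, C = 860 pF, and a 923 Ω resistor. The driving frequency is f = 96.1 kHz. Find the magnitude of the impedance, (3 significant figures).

900 Ω

ω = 2πf = 603800 rad/s
X_L = ωL = 3680 Ω
X_C = 1/(ωC) = 1930 Ω
Parallel: admittances add. Y = 1/R + 1/(jωL) + jωC
Y = (0.00108 + j0.000248) S
|Y| = 0.00111 S → |Z| = 1/|Y| = 900 Ω, ∠Z = −∠Y = -12.9°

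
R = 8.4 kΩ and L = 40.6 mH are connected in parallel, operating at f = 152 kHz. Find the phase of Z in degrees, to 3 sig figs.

ω = 2πf = 955000 rad/s
X_L = ωL = 38800 Ω
Parallel: admittances add. Y = 1/R + 1/(jωL)
Y = (0.000119 − j2.58e-05) S
|Y| = 0.000122 S → |Z| = 1/|Y| = 8210 Ω, ∠Z = −∠Y = 12.2°

12.2°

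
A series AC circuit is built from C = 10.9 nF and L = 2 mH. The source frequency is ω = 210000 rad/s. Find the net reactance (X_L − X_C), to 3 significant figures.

X_L = ωL = 420 Ω
X_C = 1/(ωC) = 437 Ω
X = 420 − 437 = -16.9 Ω

-16.9 Ω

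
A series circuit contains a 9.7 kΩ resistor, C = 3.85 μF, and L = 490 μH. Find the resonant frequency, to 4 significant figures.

3.664 kHz

ω₀ = 1/√(LC) = 1/√(0.00049 × 3.85e-06) = 23020 rad/s
f₀ = ω₀/(2π) = 3.664 kHz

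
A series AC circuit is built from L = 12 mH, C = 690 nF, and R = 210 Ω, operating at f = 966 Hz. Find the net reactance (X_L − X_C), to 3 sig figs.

ω = 2πf = 6070 rad/s
X_L = ωL = 72.8 Ω
X_C = 1/(ωC) = 239 Ω
X = 72.8 − 239 = -166 Ω

-166 Ω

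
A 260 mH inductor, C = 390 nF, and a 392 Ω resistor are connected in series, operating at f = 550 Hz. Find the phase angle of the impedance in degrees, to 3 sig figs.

ω = 2πf = 3456 rad/s
X_L = ωL = 898 Ω
X_C = 1/(ωC) = 742 Ω
Net reactance X = X_L − X_C = 157 Ω
Z = 392 + j157 Ω
|Z| = √(392² + 157²) = 422 Ω
∠Z = arctan(157/392) = 21.8°

21.8°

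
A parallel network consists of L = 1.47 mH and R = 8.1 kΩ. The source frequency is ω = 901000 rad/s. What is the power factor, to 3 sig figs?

X_L = ωL = 1320 Ω
Parallel: admittances add. Y = 1/R + 1/(jωL)
Y = (0.000123 − j0.000755) S
|Y| = 0.000765 S → |Z| = 1/|Y| = 1310 Ω, ∠Z = −∠Y = 80.7°
cos φ = cos(80.7°) = 0.161

0.161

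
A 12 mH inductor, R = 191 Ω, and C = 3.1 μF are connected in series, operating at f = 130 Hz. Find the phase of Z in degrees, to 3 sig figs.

-63.6°

ω = 2πf = 816.8 rad/s
X_L = ωL = 9.80 Ω
X_C = 1/(ωC) = 395 Ω
Net reactance X = X_L − X_C = -385 Ω
Z = 191 − j385 Ω
|Z| = √(191² + 385²) = 430 Ω
∠Z = arctan(-385/191) = -63.6°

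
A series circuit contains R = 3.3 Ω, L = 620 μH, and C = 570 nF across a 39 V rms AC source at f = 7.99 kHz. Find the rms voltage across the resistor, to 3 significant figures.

ω = 2πf = 50200 rad/s
X_L = ωL = 31.1 Ω
X_C = 1/(ωC) = 34.9 Ω
Net reactance X = X_L − X_C = -3.82 Ω
Z = 3.30 − j3.82 Ω
|Z| = √(3.30² + 3.82²) = 5.05 Ω
I = V/|Z| = 7.73 A
V_R = I·|Z_R| = 7.73 × 3.30 = 25.5 V

25.5 V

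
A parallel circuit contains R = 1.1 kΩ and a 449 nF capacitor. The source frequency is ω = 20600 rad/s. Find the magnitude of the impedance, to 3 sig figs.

108 Ω

X_C = 1/(ωC) = 108 Ω
Parallel: admittances add. Y = 1/R + jωC
Y = (0.000909 + j0.00925) S
|Y| = 0.00929 S → |Z| = 1/|Y| = 108 Ω, ∠Z = −∠Y = -84.4°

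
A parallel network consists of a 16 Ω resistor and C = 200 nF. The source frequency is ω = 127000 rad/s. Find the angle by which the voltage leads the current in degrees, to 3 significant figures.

X_C = 1/(ωC) = 39.4 Ω
Parallel: admittances add. Y = 1/R + jωC
Y = (0.0625 + j0.0254) S
|Y| = 0.0675 S → |Z| = 1/|Y| = 14.8 Ω, ∠Z = −∠Y = -22.1°

-22.1°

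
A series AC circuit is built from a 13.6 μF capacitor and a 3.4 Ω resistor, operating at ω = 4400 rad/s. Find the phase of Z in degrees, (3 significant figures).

X_C = 1/(ωC) = 16.7 Ω
Z = 3.40 − j16.7 Ω
|Z| = √(3.40² + 16.7²) = 17.1 Ω
∠Z = arctan(-16.7/3.40) = -78.5°

-78.5°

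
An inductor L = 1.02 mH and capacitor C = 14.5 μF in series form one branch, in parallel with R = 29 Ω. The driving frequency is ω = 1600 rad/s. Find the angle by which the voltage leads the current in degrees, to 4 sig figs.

-34.96°

X_L = ωL = 1.632 Ω
X_C = 1/(ωC) = 43.10 Ω
Branch 1: Z₁ = R = 29.00 Ω
Branch 2 (series LC): Z₂ = j(X_L − X_C) = −j41.47 Ω
Parallel: Z = Z₁Z₂/(Z₁+Z₂), |Z| = 23.77 Ω, ∠Z = -34.96°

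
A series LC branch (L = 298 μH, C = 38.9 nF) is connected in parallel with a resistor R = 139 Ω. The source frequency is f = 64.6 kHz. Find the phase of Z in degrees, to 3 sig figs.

67.5°

ω = 2πf = 405900 rad/s
X_L = ωL = 121 Ω
X_C = 1/(ωC) = 63.3 Ω
Branch 1: Z₁ = R = 139 Ω
Branch 2 (series LC): Z₂ = j(X_L − X_C) = j57.6 Ω
Parallel: Z = Z₁Z₂/(Z₁+Z₂), |Z| = 53.2 Ω, ∠Z = 67.5°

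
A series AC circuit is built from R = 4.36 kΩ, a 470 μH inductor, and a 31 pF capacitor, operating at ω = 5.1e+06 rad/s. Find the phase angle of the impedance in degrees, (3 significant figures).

-42.0°

X_L = ωL = 2400 Ω
X_C = 1/(ωC) = 6330 Ω
Net reactance X = X_L − X_C = -3930 Ω
Z = 4360 − j3930 Ω
|Z| = √(4360² + 3930²) = 5870 Ω
∠Z = arctan(-3930/4360) = -42.0°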